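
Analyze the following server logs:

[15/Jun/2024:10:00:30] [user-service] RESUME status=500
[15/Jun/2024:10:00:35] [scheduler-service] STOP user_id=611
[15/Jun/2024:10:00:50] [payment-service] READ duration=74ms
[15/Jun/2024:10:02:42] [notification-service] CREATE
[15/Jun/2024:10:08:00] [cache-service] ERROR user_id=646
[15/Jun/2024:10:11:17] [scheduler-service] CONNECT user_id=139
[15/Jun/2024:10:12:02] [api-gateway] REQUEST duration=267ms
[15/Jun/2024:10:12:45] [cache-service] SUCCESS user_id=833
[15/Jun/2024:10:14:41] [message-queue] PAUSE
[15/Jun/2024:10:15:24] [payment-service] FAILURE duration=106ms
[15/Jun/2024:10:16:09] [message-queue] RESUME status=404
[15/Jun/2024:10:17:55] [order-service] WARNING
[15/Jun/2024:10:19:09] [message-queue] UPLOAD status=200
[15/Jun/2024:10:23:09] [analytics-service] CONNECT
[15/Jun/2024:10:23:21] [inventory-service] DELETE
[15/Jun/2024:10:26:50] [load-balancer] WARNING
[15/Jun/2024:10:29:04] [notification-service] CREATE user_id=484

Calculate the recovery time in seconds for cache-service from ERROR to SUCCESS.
285

To calculate recovery time:

1. Find ERROR event for cache-service: 15/Jun/2024:10:08:00
2. Find next SUCCESS event for cache-service: 15/Jun/2024:10:12:45
3. Recovery time: 15/Jun/2024:10:12:45 - 15/Jun/2024:10:08:00 = 285 seconds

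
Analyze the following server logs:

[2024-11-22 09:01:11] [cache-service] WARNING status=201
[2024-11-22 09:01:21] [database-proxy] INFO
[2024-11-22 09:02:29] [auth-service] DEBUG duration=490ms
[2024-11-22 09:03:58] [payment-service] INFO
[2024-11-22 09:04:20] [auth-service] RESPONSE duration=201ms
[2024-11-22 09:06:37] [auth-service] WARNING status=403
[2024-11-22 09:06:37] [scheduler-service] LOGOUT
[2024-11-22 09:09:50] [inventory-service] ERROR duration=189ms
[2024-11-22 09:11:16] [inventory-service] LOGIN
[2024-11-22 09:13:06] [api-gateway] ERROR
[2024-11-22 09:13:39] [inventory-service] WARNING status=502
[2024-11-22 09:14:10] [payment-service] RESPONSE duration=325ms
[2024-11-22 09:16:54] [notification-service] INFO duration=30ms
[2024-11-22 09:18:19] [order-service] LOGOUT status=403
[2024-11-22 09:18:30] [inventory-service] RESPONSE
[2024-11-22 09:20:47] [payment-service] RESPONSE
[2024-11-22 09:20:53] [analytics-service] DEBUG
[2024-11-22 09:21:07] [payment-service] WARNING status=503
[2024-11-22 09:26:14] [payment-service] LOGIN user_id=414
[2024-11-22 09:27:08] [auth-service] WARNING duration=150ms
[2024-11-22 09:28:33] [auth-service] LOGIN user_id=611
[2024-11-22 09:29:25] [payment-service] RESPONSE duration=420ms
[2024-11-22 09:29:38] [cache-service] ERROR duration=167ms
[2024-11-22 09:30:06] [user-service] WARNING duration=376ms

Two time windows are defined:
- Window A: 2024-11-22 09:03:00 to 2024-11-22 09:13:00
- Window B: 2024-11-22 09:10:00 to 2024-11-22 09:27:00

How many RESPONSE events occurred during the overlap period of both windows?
0

To find overlap events:

1. Window A: 2024-11-22 09:03:00 to 2024-11-22 09:13:00
2. Window B: 2024-11-22 09:10:00 to 2024-11-22 09:27:00
3. Overlap period: 2024-11-22 09:10:00 to 2024-11-22 09:13:00
4. Count RESPONSE events in overlap: 0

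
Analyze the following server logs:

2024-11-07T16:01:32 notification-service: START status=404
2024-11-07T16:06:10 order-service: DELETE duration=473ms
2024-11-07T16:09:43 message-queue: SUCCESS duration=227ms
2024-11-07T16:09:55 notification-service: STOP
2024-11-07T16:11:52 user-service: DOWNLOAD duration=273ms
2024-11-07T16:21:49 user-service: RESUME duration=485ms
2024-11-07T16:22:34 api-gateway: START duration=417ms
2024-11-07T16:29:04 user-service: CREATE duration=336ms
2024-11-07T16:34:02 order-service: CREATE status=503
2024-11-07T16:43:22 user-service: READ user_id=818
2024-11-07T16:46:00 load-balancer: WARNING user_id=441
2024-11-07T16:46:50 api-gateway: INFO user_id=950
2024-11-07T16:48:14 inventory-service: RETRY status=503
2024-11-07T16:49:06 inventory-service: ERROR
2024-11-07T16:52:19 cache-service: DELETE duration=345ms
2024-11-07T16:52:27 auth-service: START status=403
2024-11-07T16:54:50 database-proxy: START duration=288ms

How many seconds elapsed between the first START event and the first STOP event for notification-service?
503

To find the time between events:

1. Locate the first START event for notification-service: 2024-11-07T16:01:32
2. Locate the first STOP event for notification-service: 2024-11-07T16:09:55
3. Calculate the difference: 2024-11-07T16:09:55 - 2024-11-07T16:01:32 = 503 seconds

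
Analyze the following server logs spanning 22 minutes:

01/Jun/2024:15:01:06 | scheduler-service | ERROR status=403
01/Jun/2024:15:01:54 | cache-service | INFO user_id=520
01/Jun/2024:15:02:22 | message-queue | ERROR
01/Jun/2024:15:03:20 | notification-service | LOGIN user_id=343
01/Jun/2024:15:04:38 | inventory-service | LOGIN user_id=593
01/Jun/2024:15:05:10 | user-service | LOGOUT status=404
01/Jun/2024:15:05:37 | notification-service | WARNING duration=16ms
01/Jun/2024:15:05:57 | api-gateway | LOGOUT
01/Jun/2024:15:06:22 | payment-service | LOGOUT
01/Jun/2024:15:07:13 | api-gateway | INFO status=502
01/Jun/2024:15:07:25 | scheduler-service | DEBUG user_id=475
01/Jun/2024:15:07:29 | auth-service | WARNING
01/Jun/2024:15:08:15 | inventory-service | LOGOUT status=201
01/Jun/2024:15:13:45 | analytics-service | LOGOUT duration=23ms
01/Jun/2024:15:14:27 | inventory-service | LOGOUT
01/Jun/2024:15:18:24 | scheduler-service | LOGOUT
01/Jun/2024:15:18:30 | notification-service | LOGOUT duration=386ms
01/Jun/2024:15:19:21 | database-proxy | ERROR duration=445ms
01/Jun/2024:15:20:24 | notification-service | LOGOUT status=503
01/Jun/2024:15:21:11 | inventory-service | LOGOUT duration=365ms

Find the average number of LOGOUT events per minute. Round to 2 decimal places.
0.45

To calculate the rate:

1. Count total LOGOUT events: 10
2. Total time period: 22 minutes
3. Rate = 10 / 22 = 0.45 events per minute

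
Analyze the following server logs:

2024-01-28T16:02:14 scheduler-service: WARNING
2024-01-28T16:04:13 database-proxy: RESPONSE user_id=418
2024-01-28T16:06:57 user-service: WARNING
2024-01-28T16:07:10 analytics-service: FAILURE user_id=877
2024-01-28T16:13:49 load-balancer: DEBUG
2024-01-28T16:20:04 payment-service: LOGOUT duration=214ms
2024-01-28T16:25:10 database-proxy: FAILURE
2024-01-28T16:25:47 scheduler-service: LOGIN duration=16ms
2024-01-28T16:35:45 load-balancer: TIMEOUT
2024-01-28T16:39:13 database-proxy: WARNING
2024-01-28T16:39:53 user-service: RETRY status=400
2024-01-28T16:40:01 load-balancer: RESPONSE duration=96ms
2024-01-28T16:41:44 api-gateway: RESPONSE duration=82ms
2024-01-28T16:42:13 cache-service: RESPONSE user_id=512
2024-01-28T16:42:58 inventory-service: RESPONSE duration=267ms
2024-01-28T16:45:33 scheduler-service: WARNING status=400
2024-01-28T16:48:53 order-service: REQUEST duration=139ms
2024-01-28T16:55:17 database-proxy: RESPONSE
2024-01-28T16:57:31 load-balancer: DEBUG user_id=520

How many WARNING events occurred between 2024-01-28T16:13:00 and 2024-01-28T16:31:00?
0

To count events in the time window:

1. Window boundaries: 2024-01-28T16:13:00 to 2024-01-28T16:31:00
2. Filter for WARNING events within this window
3. Count matching events: 0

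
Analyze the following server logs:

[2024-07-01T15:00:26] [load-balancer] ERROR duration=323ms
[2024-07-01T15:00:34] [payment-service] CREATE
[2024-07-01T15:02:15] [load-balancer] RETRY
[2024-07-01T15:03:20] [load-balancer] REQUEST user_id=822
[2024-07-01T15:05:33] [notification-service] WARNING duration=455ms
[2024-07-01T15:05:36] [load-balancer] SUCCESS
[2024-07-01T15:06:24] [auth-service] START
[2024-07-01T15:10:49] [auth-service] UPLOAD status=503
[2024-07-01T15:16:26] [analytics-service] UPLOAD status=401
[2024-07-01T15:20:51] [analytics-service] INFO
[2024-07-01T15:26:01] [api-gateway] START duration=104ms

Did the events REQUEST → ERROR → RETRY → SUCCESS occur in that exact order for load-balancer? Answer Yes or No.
No

To verify sequence order:

1. Find all events in sequence REQUEST → ERROR → RETRY → SUCCESS for load-balancer
2. Extract their timestamps
3. Check if timestamps are in ascending order
4. Result: No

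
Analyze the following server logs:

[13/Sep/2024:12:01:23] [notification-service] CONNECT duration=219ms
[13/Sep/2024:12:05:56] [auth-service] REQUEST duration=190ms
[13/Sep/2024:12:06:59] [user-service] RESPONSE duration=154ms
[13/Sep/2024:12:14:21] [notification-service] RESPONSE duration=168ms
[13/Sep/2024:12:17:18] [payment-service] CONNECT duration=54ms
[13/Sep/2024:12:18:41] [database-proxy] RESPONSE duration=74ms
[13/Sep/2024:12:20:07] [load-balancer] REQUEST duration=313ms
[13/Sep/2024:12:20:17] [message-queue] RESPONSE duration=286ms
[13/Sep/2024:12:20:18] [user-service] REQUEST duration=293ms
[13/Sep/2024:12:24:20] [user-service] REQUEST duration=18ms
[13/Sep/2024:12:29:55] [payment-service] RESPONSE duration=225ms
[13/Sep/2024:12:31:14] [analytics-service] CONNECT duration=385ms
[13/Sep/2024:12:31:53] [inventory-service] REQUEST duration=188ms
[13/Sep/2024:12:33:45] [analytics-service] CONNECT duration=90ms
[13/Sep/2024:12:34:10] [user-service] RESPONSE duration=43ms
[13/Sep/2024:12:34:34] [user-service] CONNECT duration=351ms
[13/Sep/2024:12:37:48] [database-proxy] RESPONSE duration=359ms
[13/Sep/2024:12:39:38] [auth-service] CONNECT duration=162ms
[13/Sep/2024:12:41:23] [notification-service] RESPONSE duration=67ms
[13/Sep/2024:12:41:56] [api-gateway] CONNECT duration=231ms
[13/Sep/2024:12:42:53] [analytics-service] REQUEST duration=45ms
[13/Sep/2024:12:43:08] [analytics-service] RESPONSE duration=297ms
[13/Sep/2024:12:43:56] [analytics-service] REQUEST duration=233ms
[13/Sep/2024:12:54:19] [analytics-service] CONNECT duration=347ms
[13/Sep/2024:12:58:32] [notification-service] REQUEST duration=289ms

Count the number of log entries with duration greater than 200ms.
13

To count timeouts:

1. Threshold: 200ms
2. Extract duration from each log entry
3. Count entries where duration > 200
4. Timeout count: 13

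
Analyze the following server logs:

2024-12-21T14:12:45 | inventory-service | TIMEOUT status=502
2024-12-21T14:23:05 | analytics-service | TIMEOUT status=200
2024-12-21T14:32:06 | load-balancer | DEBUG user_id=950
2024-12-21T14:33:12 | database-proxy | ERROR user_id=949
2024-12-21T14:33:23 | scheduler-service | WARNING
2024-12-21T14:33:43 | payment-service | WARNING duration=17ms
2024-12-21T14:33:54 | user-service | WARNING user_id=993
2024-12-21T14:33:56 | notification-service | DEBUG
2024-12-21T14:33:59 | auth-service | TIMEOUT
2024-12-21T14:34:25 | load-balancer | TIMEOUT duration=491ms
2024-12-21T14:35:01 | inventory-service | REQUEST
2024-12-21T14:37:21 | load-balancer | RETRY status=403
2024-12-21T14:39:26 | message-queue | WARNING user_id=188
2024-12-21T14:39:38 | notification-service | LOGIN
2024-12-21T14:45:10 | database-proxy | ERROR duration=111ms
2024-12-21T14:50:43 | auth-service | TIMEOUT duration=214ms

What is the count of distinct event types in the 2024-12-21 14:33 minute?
4

To count unique event types:

1. Filter events in the minute starting at 2024-12-21 14:33
2. Extract event types from matching entries
3. Count unique types: 4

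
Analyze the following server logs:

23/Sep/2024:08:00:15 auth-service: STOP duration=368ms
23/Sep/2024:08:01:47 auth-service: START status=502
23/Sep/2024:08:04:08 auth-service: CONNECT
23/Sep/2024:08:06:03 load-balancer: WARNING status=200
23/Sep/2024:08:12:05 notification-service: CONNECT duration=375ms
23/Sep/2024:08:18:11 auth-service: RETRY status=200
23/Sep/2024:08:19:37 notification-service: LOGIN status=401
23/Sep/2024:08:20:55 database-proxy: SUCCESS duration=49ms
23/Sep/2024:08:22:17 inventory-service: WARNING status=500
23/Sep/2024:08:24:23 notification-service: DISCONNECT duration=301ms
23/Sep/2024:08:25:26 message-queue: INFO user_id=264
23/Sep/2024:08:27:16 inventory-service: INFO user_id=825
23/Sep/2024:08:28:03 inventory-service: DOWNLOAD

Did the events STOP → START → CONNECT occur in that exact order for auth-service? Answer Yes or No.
Yes

To verify sequence order:

1. Find all events in sequence STOP → START → CONNECT for auth-service
2. Extract their timestamps
3. Check if timestamps are in ascending order
4. Result: Yes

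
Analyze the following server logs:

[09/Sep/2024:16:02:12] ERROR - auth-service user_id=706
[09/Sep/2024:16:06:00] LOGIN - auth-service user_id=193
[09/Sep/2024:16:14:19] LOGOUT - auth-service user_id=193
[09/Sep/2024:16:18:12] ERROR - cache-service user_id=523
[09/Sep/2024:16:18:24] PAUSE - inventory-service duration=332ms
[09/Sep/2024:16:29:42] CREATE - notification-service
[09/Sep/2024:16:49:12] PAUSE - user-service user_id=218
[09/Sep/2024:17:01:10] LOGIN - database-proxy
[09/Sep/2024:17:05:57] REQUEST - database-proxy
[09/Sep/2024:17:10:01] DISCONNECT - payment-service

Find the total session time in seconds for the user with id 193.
499

To calculate session duration:

1. Find LOGIN event for user_id=193: 09/Sep/2024:16:06:00
2. Find LOGOUT event for user_id=193: 09/Sep/2024:16:14:19
3. Session duration: 09/Sep/2024:16:14:19 - 09/Sep/2024:16:06:00 = 499 seconds (8 minutes)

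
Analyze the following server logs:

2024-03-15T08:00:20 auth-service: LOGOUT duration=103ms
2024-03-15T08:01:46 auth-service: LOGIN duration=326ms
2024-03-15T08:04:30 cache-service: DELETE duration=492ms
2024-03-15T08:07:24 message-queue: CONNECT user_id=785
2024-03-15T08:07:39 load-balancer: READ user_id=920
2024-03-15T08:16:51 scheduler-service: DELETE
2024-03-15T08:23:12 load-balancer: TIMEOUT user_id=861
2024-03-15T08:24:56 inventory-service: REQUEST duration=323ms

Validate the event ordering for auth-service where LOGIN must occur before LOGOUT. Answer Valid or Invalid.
Invalid

To validate ordering:

1. Required order: LOGIN → LOGOUT
2. Rule: LOGIN must occur before LOGOUT
3. Check actual order of events for auth-service
4. Result: Invalid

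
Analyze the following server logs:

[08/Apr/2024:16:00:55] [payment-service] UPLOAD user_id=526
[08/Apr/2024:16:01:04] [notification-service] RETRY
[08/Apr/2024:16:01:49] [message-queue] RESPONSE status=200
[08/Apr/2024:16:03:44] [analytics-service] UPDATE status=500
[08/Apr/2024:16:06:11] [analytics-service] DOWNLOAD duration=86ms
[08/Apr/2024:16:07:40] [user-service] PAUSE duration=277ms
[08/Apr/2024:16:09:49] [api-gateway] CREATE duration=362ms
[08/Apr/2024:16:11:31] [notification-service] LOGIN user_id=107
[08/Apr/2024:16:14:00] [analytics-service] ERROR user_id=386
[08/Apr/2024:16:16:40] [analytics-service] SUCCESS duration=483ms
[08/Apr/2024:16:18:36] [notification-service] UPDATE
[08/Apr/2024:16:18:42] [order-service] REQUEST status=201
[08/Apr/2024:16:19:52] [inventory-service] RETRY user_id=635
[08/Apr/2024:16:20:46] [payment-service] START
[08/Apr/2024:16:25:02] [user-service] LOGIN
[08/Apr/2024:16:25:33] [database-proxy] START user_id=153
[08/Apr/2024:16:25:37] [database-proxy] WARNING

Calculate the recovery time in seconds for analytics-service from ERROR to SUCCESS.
160

To calculate recovery time:

1. Find ERROR event for analytics-service: 08/Apr/2024:16:14:00
2. Find next SUCCESS event for analytics-service: 08/Apr/2024:16:16:40
3. Recovery time: 08/Apr/2024:16:16:40 - 08/Apr/2024:16:14:00 = 160 seconds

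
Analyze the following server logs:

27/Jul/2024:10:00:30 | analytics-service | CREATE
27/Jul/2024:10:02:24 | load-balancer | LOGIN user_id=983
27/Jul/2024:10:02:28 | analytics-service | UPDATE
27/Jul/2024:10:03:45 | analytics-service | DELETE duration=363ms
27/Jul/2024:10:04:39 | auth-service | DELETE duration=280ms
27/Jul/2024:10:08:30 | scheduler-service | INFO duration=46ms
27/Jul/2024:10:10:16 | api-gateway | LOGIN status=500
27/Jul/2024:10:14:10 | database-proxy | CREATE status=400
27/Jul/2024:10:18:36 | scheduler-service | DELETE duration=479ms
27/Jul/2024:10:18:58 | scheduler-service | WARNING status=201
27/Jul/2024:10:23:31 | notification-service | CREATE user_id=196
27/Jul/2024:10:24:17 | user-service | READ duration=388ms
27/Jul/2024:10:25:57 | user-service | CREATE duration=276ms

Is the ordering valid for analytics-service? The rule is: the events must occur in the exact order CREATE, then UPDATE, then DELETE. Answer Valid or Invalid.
Valid

To validate ordering:

1. Required order: CREATE → UPDATE → DELETE
2. Rule: the events must occur in the exact order CREATE, then UPDATE, then DELETE
3. Check actual order of events for analytics-service
4. Result: Valid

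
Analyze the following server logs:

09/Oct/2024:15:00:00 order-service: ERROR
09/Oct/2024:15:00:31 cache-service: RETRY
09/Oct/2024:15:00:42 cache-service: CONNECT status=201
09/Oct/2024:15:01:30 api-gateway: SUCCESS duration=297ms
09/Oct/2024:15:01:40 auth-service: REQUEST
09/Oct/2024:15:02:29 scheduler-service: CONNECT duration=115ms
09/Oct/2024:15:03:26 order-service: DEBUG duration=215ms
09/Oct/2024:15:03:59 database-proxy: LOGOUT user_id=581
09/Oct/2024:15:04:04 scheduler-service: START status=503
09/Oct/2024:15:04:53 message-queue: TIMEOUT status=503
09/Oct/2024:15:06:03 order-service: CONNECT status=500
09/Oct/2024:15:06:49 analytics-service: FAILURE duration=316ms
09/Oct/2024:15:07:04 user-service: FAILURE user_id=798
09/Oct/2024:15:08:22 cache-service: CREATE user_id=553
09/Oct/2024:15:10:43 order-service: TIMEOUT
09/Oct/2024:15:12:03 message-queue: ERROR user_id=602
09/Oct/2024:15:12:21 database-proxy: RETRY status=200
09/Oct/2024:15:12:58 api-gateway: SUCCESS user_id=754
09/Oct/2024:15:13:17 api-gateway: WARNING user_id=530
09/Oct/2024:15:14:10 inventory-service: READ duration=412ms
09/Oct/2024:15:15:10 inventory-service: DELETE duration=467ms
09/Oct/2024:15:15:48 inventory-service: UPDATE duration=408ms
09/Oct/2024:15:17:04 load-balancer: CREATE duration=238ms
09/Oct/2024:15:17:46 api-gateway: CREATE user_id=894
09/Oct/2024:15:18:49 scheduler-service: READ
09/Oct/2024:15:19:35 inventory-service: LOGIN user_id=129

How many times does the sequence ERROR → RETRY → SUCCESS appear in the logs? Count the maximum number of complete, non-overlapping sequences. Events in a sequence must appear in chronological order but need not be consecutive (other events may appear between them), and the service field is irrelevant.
2

To count sequences:

1. Look for pattern: ERROR → RETRY → SUCCESS
2. Greedily scan the log in chronological order, matching each sequence element in turn (ignoring service)
3. Each time the full pattern completes, increment the count and restart matching from the next event
4. Complete non-overlapping sequences found: 2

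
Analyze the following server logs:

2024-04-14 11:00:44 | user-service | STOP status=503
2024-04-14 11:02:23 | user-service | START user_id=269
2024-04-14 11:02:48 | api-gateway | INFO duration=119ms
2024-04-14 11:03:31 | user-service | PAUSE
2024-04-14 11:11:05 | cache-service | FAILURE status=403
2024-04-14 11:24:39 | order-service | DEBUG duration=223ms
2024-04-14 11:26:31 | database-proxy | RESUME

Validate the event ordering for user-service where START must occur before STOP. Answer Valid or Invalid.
Invalid

To validate ordering:

1. Required order: START → STOP
2. Rule: START must occur before STOP
3. Check actual order of events for user-service
4. Result: Invalid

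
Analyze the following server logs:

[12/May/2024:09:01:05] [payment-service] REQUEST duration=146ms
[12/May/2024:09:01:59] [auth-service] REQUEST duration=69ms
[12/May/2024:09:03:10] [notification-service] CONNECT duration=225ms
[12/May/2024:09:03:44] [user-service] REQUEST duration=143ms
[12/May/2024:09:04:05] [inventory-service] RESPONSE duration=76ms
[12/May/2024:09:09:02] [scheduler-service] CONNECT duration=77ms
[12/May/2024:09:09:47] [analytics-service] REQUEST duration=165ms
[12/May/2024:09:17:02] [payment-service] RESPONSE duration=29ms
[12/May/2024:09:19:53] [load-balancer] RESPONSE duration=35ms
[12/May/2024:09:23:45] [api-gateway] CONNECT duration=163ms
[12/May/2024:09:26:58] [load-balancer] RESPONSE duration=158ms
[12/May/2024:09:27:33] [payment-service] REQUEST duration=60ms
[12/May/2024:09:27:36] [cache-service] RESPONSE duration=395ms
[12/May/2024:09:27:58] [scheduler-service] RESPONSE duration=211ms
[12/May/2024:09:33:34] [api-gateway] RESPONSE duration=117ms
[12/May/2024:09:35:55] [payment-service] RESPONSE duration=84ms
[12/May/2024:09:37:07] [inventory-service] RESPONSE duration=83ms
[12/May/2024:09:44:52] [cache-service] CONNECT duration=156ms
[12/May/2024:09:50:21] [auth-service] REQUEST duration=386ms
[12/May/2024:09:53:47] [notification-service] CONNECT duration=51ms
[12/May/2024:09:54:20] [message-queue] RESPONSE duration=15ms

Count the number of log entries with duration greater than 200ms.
4

To count timeouts:

1. Threshold: 200ms
2. Extract duration from each log entry
3. Count entries where duration > 200
4. Timeout count: 4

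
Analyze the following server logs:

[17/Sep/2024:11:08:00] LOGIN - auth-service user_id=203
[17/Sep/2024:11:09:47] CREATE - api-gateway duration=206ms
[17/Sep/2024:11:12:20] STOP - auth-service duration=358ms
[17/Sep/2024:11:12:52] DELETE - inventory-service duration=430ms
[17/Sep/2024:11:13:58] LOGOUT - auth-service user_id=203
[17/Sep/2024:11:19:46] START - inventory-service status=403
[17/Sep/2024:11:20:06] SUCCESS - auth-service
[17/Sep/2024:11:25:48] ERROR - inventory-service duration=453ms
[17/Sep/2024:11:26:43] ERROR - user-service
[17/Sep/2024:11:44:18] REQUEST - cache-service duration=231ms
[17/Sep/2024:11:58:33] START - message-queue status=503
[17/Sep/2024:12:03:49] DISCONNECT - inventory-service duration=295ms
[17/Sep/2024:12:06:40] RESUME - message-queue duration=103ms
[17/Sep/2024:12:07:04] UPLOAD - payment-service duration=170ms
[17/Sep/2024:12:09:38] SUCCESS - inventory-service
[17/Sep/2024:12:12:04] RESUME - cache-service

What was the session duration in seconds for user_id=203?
358

To calculate session duration:

1. Find LOGIN event for user_id=203: 17/Sep/2024:11:08:00
2. Find LOGOUT event for user_id=203: 17/Sep/2024:11:13:58
3. Session duration: 17/Sep/2024:11:13:58 - 17/Sep/2024:11:08:00 = 358 seconds (5 minutes)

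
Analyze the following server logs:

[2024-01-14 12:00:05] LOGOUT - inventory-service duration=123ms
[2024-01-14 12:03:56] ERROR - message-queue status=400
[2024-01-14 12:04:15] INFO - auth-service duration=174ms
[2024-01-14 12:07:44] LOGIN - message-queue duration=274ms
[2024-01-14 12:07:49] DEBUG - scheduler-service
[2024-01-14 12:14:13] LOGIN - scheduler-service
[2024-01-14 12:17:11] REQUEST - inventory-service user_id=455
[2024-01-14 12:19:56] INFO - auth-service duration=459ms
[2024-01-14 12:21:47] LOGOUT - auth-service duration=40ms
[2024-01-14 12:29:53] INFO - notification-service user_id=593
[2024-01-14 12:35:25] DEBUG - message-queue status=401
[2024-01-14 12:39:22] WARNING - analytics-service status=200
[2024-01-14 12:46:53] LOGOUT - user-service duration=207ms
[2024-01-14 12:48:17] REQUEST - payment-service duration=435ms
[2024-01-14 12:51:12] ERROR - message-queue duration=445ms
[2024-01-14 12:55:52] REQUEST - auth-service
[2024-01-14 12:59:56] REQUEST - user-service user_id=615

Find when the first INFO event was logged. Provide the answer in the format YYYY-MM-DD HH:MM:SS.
2024-01-14 12:04:15

To find the first event:

1. Filter for all INFO events
2. Sort by timestamp
3. Select the first one
4. Timestamp: 2024-01-14 12:04:15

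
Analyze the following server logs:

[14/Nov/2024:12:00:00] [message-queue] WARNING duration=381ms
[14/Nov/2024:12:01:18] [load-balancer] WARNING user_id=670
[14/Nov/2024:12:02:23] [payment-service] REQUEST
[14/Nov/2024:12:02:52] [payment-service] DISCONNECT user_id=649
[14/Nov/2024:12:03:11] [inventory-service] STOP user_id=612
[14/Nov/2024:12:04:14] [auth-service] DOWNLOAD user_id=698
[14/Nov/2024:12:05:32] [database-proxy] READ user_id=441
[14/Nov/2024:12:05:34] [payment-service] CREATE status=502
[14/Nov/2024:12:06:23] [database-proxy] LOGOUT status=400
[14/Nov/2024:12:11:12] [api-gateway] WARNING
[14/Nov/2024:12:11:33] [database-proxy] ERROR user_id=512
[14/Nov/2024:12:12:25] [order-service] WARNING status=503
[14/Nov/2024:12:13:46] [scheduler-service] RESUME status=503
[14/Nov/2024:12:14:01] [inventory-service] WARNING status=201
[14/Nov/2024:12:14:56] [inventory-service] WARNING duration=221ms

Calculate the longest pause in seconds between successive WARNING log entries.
594

To find the longest gap:

1. Extract all WARNING events in chronological order
2. Calculate time differences between consecutive events
3. Find the maximum difference
4. Longest gap: 594 seconds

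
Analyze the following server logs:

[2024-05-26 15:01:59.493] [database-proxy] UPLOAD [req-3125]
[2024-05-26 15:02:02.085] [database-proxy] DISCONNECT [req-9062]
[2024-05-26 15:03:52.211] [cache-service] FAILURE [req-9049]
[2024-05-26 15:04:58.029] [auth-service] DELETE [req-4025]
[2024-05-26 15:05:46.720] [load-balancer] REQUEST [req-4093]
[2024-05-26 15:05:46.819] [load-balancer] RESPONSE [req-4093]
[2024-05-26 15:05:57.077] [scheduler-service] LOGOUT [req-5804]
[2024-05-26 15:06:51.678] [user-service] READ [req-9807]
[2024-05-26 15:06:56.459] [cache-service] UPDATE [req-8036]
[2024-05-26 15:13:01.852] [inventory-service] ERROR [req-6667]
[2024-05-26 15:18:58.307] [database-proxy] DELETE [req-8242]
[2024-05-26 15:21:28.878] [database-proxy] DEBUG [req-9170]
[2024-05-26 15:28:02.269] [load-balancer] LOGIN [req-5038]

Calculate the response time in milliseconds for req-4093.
99

To calculate latency:

1. Find REQUEST with id req-4093: 2024-05-26 15:05:46.720
2. Find RESPONSE with id req-4093: 2024-05-26 15:05:46.819
3. Latency: 2024-05-26 15:05:46.819 - 2024-05-26 15:05:46.720 = 99ms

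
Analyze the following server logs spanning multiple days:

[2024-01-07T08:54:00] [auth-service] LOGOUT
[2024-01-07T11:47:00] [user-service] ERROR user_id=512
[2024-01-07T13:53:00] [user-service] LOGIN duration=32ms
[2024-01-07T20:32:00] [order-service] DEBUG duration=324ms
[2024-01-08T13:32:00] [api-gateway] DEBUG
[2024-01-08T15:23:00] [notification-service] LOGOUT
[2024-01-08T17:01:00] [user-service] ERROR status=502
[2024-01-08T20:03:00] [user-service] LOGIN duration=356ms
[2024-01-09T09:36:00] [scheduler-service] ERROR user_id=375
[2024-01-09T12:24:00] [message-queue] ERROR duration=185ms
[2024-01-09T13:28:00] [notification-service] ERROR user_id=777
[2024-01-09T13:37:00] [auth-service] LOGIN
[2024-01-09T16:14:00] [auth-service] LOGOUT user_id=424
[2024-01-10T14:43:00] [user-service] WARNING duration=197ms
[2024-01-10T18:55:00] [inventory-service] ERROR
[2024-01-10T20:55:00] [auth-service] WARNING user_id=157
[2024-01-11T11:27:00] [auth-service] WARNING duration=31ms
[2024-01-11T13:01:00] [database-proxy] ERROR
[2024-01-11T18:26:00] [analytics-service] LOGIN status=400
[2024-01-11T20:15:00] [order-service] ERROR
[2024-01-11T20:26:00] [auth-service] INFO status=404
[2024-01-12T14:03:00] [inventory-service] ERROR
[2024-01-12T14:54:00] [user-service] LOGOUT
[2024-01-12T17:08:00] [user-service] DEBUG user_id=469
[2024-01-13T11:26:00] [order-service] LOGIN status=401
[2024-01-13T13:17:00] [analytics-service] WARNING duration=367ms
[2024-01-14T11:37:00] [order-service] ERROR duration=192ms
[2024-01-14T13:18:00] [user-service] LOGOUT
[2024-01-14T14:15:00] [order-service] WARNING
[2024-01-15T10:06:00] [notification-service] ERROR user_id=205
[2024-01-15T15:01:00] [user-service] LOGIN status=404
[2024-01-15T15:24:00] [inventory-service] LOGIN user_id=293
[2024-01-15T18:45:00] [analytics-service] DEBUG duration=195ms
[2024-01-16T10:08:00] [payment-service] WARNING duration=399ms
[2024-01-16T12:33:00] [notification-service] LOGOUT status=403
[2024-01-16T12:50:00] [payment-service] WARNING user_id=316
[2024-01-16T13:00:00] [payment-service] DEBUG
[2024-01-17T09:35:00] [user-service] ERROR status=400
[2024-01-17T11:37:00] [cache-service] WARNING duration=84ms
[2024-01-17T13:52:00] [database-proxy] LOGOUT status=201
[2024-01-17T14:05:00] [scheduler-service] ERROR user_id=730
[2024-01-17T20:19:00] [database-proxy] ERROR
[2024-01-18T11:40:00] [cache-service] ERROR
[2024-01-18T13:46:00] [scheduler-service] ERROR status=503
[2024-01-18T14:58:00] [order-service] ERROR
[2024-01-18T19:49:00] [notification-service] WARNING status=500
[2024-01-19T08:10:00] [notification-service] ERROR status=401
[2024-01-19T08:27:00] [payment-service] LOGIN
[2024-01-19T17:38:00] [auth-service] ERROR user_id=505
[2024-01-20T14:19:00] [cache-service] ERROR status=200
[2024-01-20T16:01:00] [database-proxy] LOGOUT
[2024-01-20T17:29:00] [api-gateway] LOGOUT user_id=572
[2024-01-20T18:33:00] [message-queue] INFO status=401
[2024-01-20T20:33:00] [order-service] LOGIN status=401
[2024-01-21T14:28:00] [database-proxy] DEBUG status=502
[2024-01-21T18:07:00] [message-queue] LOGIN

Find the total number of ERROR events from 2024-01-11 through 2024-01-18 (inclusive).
11

To filter by date range:

1. Date range: 2024-01-11 through 2024-01-18, both dates inclusive
2. Filter for ERROR events whose date falls in this range
3. Count matching events: 11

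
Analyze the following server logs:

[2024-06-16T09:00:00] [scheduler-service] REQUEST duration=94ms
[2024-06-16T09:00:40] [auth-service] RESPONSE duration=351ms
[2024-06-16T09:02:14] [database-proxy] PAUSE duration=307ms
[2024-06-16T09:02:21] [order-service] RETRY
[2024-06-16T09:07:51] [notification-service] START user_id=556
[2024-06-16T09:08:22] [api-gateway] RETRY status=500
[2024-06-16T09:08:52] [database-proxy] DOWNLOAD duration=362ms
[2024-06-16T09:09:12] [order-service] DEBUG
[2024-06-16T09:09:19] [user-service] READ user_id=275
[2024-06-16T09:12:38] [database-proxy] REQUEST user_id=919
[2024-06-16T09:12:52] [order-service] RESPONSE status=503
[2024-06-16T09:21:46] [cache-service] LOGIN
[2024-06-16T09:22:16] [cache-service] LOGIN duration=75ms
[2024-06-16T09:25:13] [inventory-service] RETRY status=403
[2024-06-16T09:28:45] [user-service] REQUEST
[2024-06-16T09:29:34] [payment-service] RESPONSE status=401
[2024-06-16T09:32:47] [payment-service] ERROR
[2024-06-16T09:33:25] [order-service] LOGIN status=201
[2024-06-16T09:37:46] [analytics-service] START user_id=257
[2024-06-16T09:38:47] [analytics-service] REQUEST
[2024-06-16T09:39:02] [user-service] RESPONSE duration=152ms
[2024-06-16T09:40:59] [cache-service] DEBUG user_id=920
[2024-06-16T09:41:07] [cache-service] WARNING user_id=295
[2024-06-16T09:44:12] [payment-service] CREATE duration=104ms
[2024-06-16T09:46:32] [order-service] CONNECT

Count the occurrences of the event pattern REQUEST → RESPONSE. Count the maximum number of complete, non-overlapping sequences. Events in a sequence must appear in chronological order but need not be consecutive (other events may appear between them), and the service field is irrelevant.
4

To count sequences:

1. Look for pattern: REQUEST → RESPONSE
2. Greedily scan the log in chronological order, matching each sequence element in turn (ignoring service)
3. Each time the full pattern completes, increment the count and restart matching from the next event
4. Complete non-overlapping sequences found: 4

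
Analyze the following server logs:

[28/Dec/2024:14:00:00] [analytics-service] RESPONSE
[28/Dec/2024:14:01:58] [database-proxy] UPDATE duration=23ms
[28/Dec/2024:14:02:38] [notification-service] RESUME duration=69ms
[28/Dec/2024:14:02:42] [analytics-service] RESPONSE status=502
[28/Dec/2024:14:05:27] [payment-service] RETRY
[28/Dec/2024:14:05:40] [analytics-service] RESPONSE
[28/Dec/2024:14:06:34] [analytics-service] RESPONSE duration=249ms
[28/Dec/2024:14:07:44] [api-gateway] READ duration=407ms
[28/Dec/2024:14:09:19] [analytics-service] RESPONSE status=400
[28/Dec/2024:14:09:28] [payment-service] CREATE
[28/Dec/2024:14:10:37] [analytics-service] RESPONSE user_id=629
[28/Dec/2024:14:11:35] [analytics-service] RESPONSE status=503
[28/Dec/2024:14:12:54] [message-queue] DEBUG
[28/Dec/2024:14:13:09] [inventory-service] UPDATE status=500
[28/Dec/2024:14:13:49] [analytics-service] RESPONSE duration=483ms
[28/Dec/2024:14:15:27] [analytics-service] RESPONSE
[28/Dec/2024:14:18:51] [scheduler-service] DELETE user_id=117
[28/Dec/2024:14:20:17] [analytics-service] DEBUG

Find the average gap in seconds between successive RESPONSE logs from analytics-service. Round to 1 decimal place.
115.9

To calculate average interval:

1. Find all RESPONSE events for analytics-service in order
2. Calculate time gaps between consecutive events
3. Compute mean of gaps: 927 / 8 = 115.9 seconds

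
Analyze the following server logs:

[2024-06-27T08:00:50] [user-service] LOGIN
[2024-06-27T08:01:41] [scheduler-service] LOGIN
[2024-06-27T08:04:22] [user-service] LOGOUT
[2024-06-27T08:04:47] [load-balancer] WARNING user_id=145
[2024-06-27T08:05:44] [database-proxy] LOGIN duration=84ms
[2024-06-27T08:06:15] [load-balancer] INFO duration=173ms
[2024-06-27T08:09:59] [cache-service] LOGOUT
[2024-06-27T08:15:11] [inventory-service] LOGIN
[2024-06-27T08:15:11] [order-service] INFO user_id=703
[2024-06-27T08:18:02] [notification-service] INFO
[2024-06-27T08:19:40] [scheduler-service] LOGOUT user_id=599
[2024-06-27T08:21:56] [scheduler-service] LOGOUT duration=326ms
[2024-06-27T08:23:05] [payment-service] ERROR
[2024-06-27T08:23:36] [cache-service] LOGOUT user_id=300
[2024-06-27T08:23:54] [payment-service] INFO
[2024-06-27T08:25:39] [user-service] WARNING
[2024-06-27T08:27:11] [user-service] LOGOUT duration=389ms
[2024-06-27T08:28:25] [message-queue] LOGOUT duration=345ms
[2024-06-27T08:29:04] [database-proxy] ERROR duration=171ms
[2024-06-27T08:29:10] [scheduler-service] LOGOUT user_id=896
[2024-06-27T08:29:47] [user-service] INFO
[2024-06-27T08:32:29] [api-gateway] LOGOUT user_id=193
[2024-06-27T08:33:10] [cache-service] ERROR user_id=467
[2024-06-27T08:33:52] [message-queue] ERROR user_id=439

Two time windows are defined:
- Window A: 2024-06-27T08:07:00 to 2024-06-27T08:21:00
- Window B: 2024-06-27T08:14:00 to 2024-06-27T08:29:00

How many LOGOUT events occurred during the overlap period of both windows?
1

To find overlap events:

1. Window A: 2024-06-27T08:07:00 to 2024-06-27T08:21:00
2. Window B: 2024-06-27T08:14:00 to 2024-06-27T08:29:00
3. Overlap period: 2024-06-27T08:14:00 to 2024-06-27T08:21:00
4. Count LOGOUT events in overlap: 1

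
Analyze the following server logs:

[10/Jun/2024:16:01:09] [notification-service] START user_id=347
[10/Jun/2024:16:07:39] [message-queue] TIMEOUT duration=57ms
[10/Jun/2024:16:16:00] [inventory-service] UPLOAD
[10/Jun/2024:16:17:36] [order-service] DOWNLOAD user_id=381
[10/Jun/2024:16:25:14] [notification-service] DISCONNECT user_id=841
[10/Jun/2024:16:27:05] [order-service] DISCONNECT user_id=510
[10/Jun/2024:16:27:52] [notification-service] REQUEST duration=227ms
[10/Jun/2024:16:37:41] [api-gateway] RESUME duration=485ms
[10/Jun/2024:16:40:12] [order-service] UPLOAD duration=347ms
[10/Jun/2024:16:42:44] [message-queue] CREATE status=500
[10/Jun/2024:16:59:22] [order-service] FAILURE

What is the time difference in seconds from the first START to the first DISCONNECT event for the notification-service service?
1445

To find the time between events:

1. Locate the first START event for notification-service: 10/Jun/2024:16:01:09
2. Locate the first DISCONNECT event for notification-service: 10/Jun/2024:16:25:14
3. Calculate the difference: 10/Jun/2024:16:25:14 - 10/Jun/2024:16:01:09 = 1445 seconds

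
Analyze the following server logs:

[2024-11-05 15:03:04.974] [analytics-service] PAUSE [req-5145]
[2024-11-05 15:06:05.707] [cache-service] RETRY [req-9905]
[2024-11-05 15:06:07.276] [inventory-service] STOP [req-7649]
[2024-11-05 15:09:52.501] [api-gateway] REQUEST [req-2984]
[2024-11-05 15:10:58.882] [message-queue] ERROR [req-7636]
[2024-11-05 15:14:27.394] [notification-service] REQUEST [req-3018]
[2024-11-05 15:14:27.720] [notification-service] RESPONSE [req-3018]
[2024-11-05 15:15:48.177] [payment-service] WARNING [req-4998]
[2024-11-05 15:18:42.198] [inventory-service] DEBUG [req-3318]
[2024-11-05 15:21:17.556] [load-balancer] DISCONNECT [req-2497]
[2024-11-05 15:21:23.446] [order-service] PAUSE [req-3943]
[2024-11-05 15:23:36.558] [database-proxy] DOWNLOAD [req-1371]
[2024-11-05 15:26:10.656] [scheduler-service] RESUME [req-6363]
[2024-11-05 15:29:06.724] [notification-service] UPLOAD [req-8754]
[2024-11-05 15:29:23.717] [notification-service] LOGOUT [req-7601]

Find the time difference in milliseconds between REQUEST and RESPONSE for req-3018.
326

To calculate latency:

1. Find REQUEST with id req-3018: 2024-11-05 15:14:27.394
2. Find RESPONSE with id req-3018: 2024-11-05 15:14:27.720
3. Latency: 2024-11-05 15:14:27.720 - 2024-11-05 15:14:27.394 = 326ms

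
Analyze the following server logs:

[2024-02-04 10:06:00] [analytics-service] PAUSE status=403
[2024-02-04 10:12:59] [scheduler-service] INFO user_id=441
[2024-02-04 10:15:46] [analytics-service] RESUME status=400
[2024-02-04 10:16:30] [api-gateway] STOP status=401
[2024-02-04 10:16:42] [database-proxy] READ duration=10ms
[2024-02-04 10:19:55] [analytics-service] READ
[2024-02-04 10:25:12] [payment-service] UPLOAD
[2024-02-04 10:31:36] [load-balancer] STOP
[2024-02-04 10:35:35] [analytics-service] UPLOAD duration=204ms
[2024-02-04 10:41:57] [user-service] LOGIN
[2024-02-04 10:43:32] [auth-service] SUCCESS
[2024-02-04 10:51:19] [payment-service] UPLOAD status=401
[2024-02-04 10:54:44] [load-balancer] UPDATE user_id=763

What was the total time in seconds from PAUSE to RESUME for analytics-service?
586

To calculate state duration:

1. Find PAUSE event for analytics-service: 2024-02-04 10:06:00
2. Find RESUME event for analytics-service: 2024-02-04 10:15:46
3. Calculate duration: 2024-02-04 10:15:46 - 2024-02-04 10:06:00 = 586 seconds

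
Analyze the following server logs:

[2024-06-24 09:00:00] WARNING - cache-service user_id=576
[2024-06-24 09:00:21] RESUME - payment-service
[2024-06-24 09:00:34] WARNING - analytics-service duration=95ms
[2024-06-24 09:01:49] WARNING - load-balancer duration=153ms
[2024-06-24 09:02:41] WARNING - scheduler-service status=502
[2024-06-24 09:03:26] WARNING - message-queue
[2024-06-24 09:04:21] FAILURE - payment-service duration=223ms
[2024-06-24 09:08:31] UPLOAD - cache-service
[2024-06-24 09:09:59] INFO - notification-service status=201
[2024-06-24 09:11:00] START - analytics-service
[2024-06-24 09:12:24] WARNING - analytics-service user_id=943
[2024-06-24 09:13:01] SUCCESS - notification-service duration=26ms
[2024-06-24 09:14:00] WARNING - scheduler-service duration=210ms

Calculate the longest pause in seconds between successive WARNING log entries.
538

To find the longest gap:

1. Extract all WARNING events in chronological order
2. Calculate time differences between consecutive events
3. Find the maximum difference
4. Longest gap: 538 seconds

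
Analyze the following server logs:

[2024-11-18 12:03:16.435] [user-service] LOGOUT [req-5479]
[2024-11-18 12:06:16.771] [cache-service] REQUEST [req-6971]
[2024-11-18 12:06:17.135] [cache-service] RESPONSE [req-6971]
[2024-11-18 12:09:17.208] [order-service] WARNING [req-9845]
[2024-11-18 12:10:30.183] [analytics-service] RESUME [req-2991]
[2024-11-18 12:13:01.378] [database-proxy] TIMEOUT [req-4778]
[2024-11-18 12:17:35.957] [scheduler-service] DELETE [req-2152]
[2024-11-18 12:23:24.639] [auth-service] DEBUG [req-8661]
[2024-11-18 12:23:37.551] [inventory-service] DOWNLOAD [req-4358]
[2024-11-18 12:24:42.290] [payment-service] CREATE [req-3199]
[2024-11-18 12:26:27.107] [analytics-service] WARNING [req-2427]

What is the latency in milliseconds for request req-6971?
364

To calculate latency:

1. Find REQUEST with id req-6971: 2024-11-18 12:06:16.771
2. Find RESPONSE with id req-6971: 2024-11-18 12:06:17.135
3. Latency: 2024-11-18 12:06:17.135 - 2024-11-18 12:06:16.771 = 364ms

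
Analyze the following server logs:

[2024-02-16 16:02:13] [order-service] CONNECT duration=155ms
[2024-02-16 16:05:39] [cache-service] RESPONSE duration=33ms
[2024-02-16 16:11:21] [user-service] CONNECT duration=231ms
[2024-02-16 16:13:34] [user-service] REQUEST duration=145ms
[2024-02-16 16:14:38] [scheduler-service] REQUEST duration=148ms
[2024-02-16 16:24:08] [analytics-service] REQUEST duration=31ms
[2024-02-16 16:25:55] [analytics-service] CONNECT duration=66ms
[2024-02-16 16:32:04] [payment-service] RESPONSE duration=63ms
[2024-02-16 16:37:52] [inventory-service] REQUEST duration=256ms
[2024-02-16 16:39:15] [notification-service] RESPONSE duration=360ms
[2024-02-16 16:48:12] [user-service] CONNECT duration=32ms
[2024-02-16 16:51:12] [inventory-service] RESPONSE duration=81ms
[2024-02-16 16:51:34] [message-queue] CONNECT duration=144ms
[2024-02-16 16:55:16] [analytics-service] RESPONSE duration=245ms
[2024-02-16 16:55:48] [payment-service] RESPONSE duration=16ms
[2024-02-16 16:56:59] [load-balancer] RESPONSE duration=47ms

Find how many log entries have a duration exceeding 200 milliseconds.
4

To count timeouts:

1. Threshold: 200ms
2. Extract duration from each log entry
3. Count entries where duration > 200
4. Timeout count: 4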